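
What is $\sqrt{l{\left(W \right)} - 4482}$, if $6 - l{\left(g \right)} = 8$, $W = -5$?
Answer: $2 i \sqrt{1121} \approx 66.963 i$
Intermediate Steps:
$l{\left(g \right)} = -2$ ($l{\left(g \right)} = 6 - 8 = -2$)
$\sqrt{l{\left(W \right)} - 4482} = \sqrt{-2 - 4482} = \sqrt{-4484} = 2 i \sqrt{1121}$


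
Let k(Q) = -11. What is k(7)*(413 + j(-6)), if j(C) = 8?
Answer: -4631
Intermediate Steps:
k(7)*(413 + j(-6)) = -11*(413 + 8) = -11*421 = -4631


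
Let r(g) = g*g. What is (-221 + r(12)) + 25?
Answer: -52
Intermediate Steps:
r(g) = g²
(-221 + r(12)) + 25 = (-221 + 12²) + 25 = (-221 + 144) + 25 = -77 + 25 = -52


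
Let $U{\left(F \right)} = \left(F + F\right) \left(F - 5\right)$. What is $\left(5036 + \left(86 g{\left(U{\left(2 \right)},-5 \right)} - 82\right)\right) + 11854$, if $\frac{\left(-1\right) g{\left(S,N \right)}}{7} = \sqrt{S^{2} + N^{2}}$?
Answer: $8982$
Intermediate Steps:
$U{\left(F \right)} = 2 F \left(-5 + F\right)$
$g{\left(S,N \right)} = - 7 \sqrt{N^{2} + S^{2}}$ ($g{\left(S,N \right)} = - 7 \sqrt{S^{2} + N^{2}} = - 7 \sqrt{N^{2} + S^{2}}$)
$\left(5036 + \left(86 g{\left(U{\left(2 \right)},-5 \right)} - 82\right)\right) + 11854 = \left(5036 + \left(86 \left(- 7 \sqrt{\left(-5\right)^{2} + \left(2 \cdot 2 \left(-5 + 2\right)\right)^{2}}\right) - 82\right)\right) + 11854 = \left(5036 + \left(86 \left(- 7 \sqrt{25 + \left(2 \cdot 2 \left(-3\right)\right)^{2}}\right) - 82\right)\right) + 11854 = \left(5036 + \left(86 \left(- 7 \sqrt{25 + \left(-12\right)^{2}}\right) - 82\right)\right) + 11854 = \left(5036 + \left(86 \left(- 7 \sqrt{25 + 144}\right) - 82\right)\right) + 11854 = \left(5036 + \left(86 \left(- 7 \sqrt{169}\right) - 82\right)\right) + 11854 = \left(5036 + \left(86 \left(\left(-7\right) 13\right) - 82\right)\right) + 11854 = \left(5036 + \left(86 \left(-91\right) - 82\right)\right) + 11854 = \left(5036 - 7908\right) + 11854 = -2872 + 11854 = 8982$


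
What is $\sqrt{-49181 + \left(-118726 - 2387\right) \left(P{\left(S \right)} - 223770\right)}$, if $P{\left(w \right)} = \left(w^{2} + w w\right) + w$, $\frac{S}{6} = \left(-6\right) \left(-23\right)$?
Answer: $i \sqrt{139065144719} \approx 3.7291 \cdot 10^{5} i$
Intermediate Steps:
$S = 828$ ($S = 6 \left(\left(-6\right) \left(-23\right)\right) = 6 \cdot 138 = 828$)
$P{\left(w \right)} = w + 2 w^{2}$ ($P{\left(w \right)} = \left(w^{2} + w^{2}\right) + w = 2 w^{2} + w = w + 2 w^{2}$)
$\sqrt{-49181 + \left(-118726 - 2387\right) \left(P{\left(S \right)} - 223770\right)} = \sqrt{-49181 + \left(-118726 - 2387\right) \left(828 \left(1 + 2 \cdot 828\right) - 223770\right)} = \sqrt{-49181 - 121113 \left(828 \left(1 + 1656\right) - 223770\right)} = \sqrt{-49181 - 121113 \left(828 \cdot 1657 - 223770\right)} = \sqrt{-49181 - 121113 \left(1371996 - 223770\right)} = \sqrt{-49181 - 139065095538} = \sqrt{-139065144719} = i \sqrt{139065144719}$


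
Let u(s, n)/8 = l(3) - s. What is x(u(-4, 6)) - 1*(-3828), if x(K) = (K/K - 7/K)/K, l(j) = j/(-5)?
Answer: 70803193/18496 ≈ 3828.0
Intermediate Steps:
l(j) = -j/5 (l(j) = j*(-⅕) = -j/5)
u(s, n) = -24/5 - 8*s (u(s, n) = 8*(-⅕*3 - s) = 8*(-⅗ - s) = -24/5 - 8*s)
x(K) = (1 - 7/K)/K
x(u(-4, 6)) - 1*(-3828) = (-7 + (-24/5 - 8*(-4)))/(-24/5 - 8*(-4))² - 1*(-3828) = (-7 + (-24/5 + 32))/(-24/5 + 32)² + 3828 = (-7 + 136/5)/(136/5)² + 3828 = (25/18496)*(101/5) + 3828 = 505/18496 + 3828 = 70803193/18496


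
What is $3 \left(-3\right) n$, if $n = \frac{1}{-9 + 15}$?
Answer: $- \frac{3}{2} \approx -1.5$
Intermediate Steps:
$n = \frac{1}{6} \approx 0.16667$
$3 \left(-3\right) n = 3 \left(-3\right) \frac{1}{6} = \left(-9\right) \frac{1}{6} = - \frac{3}{2}$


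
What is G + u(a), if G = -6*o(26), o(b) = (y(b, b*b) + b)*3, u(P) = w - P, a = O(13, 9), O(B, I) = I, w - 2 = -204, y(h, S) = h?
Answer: -1147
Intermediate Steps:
w = -202 (w = 2 - 204 = -202)
a = 9
u(P) = -202 - P
o(b) = 6*b (o(b) = (b + b)*3 = (2*b)*3 = 6*b)
G = -936 (G = -36*26 = -6*156 = -936)
G + u(a) = -936 + (-202 - 1*9) = -936 + (-202 - 9) = -936 - 211 = -1147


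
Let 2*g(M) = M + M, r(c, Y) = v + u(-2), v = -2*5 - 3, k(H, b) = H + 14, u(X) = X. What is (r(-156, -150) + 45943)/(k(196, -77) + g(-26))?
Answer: 5741/23 ≈ 249.61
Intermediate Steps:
k(H, b) = 14 + H
v = -13 (v = -10 - 3 = -13)
r(c, Y) = -15 (r(c, Y) = -13 - 2 = -15)
g(M) = M (g(M) = (M + M)/2 = (2*M)/2 = M)
(r(-156, -150) + 45943)/(k(196, -77) + g(-26)) = (-15 + 45943)/((14 + 196) - 26) = 45928/(210 - 26) = 45928/184 = 45928*(1/184) = 5741/23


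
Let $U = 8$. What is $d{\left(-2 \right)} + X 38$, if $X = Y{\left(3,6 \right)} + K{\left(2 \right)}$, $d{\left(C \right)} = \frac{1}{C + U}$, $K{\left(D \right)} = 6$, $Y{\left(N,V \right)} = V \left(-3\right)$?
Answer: $- \frac{2735}{6} \approx -455.83$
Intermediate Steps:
$Y{\left(N,V \right)} = - 3 V$
$d{\left(C \right)} = \frac{1}{8 + C}$ ($d{\left(C \right)} = \frac{1}{C + 8} = \frac{1}{8 + C}$)
$X = -12$ ($X = \left(-3\right) 6 + 6 = -18 + 6 = -12$)
$d{\left(-2 \right)} + X 38 = \frac{1}{8 - 2} - 456 = \frac{1}{6} - 456 = - \frac{2735}{6}$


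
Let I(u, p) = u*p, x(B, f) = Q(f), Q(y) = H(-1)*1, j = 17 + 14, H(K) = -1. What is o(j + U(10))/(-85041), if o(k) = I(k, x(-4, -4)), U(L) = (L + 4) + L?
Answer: 5/7731 ≈ 0.00064675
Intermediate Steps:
j = 31
U(L) = 4 + 2*L (U(L) = (4 + L) + L = 4 + 2*L)
Q(y) = -1 (Q(y) = -1*1 = -1)
x(B, f) = -1
I(u, p) = p*u
o(k) = -k
o(j + U(10))/(-85041) = -(31 + (4 + 2*10))/(-85041) = -(31 + (4 + 20))*(-1/85041) = -(31 + 24)*(-1/85041) = -1*55*(-1/85041) = -55*(-1/85041) = 5/7731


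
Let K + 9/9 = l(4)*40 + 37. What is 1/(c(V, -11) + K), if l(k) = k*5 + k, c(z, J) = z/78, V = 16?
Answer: 39/38852 ≈ 0.0010038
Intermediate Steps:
c(z, J) = z/78 (c(z, J) = z*(1/78) = z/78)
l(k) = 6*k (l(k) = 5*k + k = 6*k)
K = 996 (K = -1 + ((6*4)*40 + 37) = -1 + (24*40 + 37) = -1 + (960 + 37) = -1 + 997 = 996)
1/(c(V, -11) + K) = 1/((1/78)*16 + 996) = 1/(8/39 + 996) = 1/(38852/39) = 39/38852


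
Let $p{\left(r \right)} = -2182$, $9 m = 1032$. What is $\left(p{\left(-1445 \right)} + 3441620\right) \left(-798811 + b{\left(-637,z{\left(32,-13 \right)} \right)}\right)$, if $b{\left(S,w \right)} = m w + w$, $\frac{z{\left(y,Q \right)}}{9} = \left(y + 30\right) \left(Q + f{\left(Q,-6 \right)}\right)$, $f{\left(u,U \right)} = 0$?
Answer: $-5633307604366$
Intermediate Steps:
$m = \frac{344}{3}$ ($m = \frac{1}{9} \cdot 1032 = \frac{344}{3} \approx 114.67$)
$z{\left(y,Q \right)} = 9 Q \left(30 + y\right)$ ($z{\left(y,Q \right)} = 9 \left(y + 30\right) \left(Q + 0\right) = 9 \left(30 + y\right) Q = 9 Q \left(30 + y\right)$)
$b{\left(S,w \right)} = \frac{347 w}{3}$ ($b{\left(S,w \right)} = \frac{344 w}{3} + w = \frac{347 w}{3}$)
$\left(p{\left(-1445 \right)} + 3441620\right) \left(-798811 + b{\left(-637,z{\left(32,-13 \right)} \right)}\right) = \left(-2182 + 3441620\right) \left(-798811 + \frac{347 \cdot 9 \left(-13\right) \left(30 + 32\right)}{3}\right) = 3439438 \left(-798811 + \frac{347 \cdot 9 \left(-13\right) 62}{3}\right) = 3439438 \left(-798811 + \frac{347}{3} \left(-7254\right)\right) = 3439438 \left(-798811 - 839046\right) = 3439438 \left(-1637857\right) = -5633307604366$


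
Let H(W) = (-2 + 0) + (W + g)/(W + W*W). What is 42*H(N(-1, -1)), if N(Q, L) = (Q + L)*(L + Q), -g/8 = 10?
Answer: -1218/5 ≈ -243.60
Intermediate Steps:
g = -80 (g = -8*10 = -80)
N(Q, L) = (L + Q)² (N(Q, L) = (L + Q)*(L + Q) = (L + Q)²)
H(W) = -2 + (-80 + W)/(W + W²) (H(W) = (-2 + 0) + (W - 80)/(W + W*W) = -2 + (-80 + W)/(W + W²))
42*H(N(-1, -1)) = 42*((-80 - (-1 - 1)² - 2*(-1 - 1)⁴)/(((-1 - 1)²)*(1 + (-1 - 1)²))) = 42*((-80 - 1*(-2)² - 2*((-2)²)²)/(((-2)²)*(1 + (-2)²))) = 42*((-80 - 1*4 - 2*4²)/(4*(1 + 4))) = 42*((¼)*(-80 - 4 - 2*16)/5) = 42*((¼)*(⅕)*(-80 - 4 - 32)) = 42*((¼)*(⅕)*(-116)) = 42*(-29/5) = -1218/5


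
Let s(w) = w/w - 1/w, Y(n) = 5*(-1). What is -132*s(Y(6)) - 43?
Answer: -1007/5 ≈ -201.40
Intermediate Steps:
Y(n) = -5
s(w) = 1 - 1/w
-132*s(Y(6)) - 43 = -132*(-1 - 5)/(-5) - 43 = -(-132)*(-6)/5 - 43 = -132*6/5 - 43 = -792/5 - 43 = -1007/5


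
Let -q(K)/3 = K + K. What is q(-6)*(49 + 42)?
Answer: 3276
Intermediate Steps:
q(K) = -6*K (q(K) = -3*(K + K) = -6*K)
q(-6)*(49 + 42) = (-6*(-6))*(49 + 42) = 36*91 = 3276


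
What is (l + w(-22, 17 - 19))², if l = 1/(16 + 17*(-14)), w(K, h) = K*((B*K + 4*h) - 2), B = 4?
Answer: 229087634161/49284 ≈ 4.6483e+6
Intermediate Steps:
w(K, h) = K*(-2 + 4*K + 4*h) (w(K, h) = K*((4*K + 4*h) - 2) = K*(-2 + 4*K + 4*h))
l = -1/222 (l = 1/(16 - 238) = 1/(-222) = -1/222 ≈ -0.0045045)
(l + w(-22, 17 - 19))² = (-1/222 + 2*(-22)*(-1 + 2*(-22) + 2*(17 - 19)))² = (-1/222 + 2*(-22)*(-1 - 44 + 2*(-2)))² = (-1/222 + 2*(-22)*(-1 - 44 - 4))² = (-1/222 + 2*(-22)*(-49))² = (-1/222 + 2156)² = (478631/222)² = 229087634161/49284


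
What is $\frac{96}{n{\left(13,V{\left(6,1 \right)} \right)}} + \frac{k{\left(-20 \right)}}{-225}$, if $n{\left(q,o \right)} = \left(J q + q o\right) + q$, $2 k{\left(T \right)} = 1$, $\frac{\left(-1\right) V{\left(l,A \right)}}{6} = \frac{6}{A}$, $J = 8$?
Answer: $- \frac{1613}{5850} \approx -0.27573$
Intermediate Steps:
$V{\left(l,A \right)} = - \frac{36}{A}$ ($V{\left(l,A \right)} = - 6 \frac{6}{A} = - \frac{36}{A}$)
$k{\left(T \right)} = \frac{1}{2}$ ($k{\left(T \right)} = \frac{1}{2} \cdot 1 = \frac{1}{2}$)
$n{\left(q,o \right)} = 9 q + o q$ ($n{\left(q,o \right)} = \left(8 q + q o\right) + q = \left(8 q + o q\right) + q = 9 q + o q$)
$\frac{96}{n{\left(13,V{\left(6,1 \right)} \right)}} + \frac{k{\left(-20 \right)}}{-225} = \frac{96}{13 \left(9 - \frac{36}{1}\right)} + \frac{1}{2 \left(-225\right)} = \frac{96}{13 \left(9 - 36\right)} + \frac{1}{2} \left(- \frac{1}{225}\right) = \frac{96}{13 \left(9 - 36\right)} - \frac{1}{450} = \frac{96}{13 \left(-27\right)} - \frac{1}{450} = \frac{96}{-351} - \frac{1}{450} = 96 \left(- \frac{1}{351}\right) - \frac{1}{450} = - \frac{32}{117} - \frac{1}{450} = - \frac{1613}{5850}$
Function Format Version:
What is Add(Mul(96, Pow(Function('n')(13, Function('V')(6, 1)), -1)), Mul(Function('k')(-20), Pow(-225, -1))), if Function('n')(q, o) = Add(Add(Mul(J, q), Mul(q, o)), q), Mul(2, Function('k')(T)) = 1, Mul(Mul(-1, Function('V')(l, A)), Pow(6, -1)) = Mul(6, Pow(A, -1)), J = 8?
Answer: Rational(-1613, 5850) ≈ -0.27573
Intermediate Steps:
Function('V')(l, A) = Mul(-36, Pow(A, -1)) (Function('V')(l, A) = Mul(-6, Mul(6, Pow(A, -1))) = Mul(-36, Pow(A, -1)))
Function('k')(T) = Rational(1, 2) (Function('k')(T) = Mul(Rational(1, 2), 1) = Rational(1, 2))
Function('n')(q, o) = Add(Mul(9, q), Mul(o, q)) (Function('n')(q, o) = Add(Add(Mul(8, q), Mul(q, o)), q) = Add(Add(Mul(8, q), Mul(o, q)), q) = Add(Mul(9, q), Mul(o, q)))
Add(Mul(96, Pow(Function('n')(13, Function('V')(6, 1)), -1)), Mul(Function('k')(-20), Pow(-225, -1))) = Add(Mul(96, Pow(Mul(13, Add(9, Mul(-36, Pow(1, -1)))), -1)), Mul(Rational(1, 2), Pow(-225, -1))) = Add(Mul(96, Pow(Mul(13, Add(9, Mul(-36, 1))), -1)), Mul(Rational(1, 2), Rational(-1, 225))) = Add(Mul(96, Pow(Mul(13, Add(9, -36)), -1)), Rational(-1, 450)) = Add(Mul(96, Pow(Mul(13, -27), -1)), Rational(-1, 450)) = Add(Mul(96, Pow(-351, -1)), Rational(-1, 450)) = Add(Mul(96, Rational(-1, 351)), Rational(-1, 450)) = Add(Rational(-32, 117), Rational(-1, 450)) = Rational(-1613, 5850)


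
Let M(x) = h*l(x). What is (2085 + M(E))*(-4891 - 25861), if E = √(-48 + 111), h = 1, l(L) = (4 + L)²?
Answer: -66547328 - 738048*√7 ≈ -6.8500e+7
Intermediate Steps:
E = 3*√7 (E = √63 = 3*√7 ≈ 7.9373)
M(x) = (4 + x)² (M(x) = 1*(4 + x)² = (4 + x)²)
(2085 + M(E))*(-4891 - 25861) = (2085 + (4 + 3*√7)²)*(-4891 - 25861) = (2085 + (4 + 3*√7)²)*(-30752) = -64117920 - 30752*(4 + 3*√7)²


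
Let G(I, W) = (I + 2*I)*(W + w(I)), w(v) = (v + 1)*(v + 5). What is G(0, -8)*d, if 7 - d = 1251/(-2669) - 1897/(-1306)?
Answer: 0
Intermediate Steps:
w(v) = (1 + v)*(5 + v)
d = 20970711/3485714 (d = 7 - (1251/(-2669) - 1897/(-1306)) = 7 - (1251*(-1/2669) - 1897*(-1/1306)) = 7 - (-1251/2669 + 1897/1306) = 7 - 1*3429287/3485714 = 7 - 3429287/3485714 = 20970711/3485714 ≈ 6.0162)
G(I, W) = 3*I*(5 + W + I**2 + 6*I) (G(I, W) = (I + 2*I)*(W + (5 + I**2 + 6*I)) = (3*I)*(5 + W + I**2 + 6*I) = 3*I*(5 + W + I**2 + 6*I))
G(0, -8)*d = (3*0*(5 - 8 + 0**2 + 6*0))*(20970711/3485714) = (3*0*(5 - 8 + 0 + 0))*(20970711/3485714) = (3*0*(-3))*(20970711/3485714) = 0*(20970711/3485714) = 0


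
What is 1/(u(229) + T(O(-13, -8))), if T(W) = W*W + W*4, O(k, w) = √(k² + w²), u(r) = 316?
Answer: 549/297673 - 4*√233/297673 ≈ 0.0016392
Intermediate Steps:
T(W) = W² + 4*W
1/(u(229) + T(O(-13, -8))) = 1/(316 + √((-13)² + (-8)²)*(4 + √((-13)² + (-8)²))) = 1/(316 + √(169 + 64)*(4 + √(169 + 64))) = 1/(316 + √233*(4 + √233))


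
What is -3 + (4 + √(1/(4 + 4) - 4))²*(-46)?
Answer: -2243/4 - 92*I*√62 ≈ -560.75 - 724.41*I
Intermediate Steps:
-3 + (4 + √(1/(4 + 4) - 4))²*(-46) = -3 + (4 + √(1/8 - 4))²*(-46) = -3 + (4 + √(⅛ - 4))²*(-46) = -3 + (4 + √(-31/8))²*(-46) = -3 + (4 + I*√62/4)²*(-46) = -3 - 46*(4 + I*√62/4)²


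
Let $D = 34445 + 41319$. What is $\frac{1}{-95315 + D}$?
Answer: $- \frac{1}{19551} \approx -5.1148 \cdot 10^{-5}$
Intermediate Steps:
$D = 75764$
$\frac{1}{-95315 + D} = \frac{1}{-95315 + 75764} = \frac{1}{-19551} = - \frac{1}{19551}$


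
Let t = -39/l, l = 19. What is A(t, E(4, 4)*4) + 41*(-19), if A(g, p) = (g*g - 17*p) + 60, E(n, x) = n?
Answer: -356230/361 ≈ -986.79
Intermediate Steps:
t = -39/19 ≈ -2.0526
A(g, p) = 60 + g**2 - 17*p (A(g, p) = (g**2 - 17*p) + 60 = 60 + g**2 - 17*p)
A(t, E(4, 4)*4) + 41*(-19) = (60 + (-39/19)**2 - 68*4) + 41*(-19) = (60 + 1521/361 - 17*16) - 779 = (60 + 1521/361 - 272) - 779 = -75011/361 - 779 = -356230/361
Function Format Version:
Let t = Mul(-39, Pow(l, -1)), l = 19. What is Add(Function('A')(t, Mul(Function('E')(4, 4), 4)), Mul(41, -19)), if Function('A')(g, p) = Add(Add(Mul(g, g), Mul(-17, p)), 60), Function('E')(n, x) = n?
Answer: Rational(-356230, 361) ≈ -986.79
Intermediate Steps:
t = Rational(-39, 19) (t = Mul(-39, Pow(19, -1)) = Mul(-39, Rational(1, 19)) = Rational(-39, 19) ≈ -2.0526)
Function('A')(g, p) = Add(60, Pow(g, 2), Mul(-17, p)) (Function('A')(g, p) = Add(Add(Pow(g, 2), Mul(-17, p)), 60) = Add(60, Pow(g, 2), Mul(-17, p)))
Add(Function('A')(t, Mul(Function('E')(4, 4), 4)), Mul(41, -19)) = Add(Add(60, Pow(Rational(-39, 19), 2), Mul(-17, Mul(4, 4))), Mul(41, -19)) = Add(Add(60, Rational(1521, 361), Mul(-17, 16)), -779) = Add(Add(60, Rational(1521, 361), -272), -779) = Add(Rational(-75011, 361), -779) = Rational(-356230, 361)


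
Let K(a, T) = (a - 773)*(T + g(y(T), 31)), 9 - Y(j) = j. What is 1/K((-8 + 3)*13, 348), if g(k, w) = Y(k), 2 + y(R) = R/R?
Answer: -1/300004 ≈ -3.3333e-6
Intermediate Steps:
Y(j) = 9 - j
y(R) = -1 (y(R) = -2 + R/R = -2 + 1 = -1)
g(k, w) = 9 - k
K(a, T) = (-773 + a)*(10 + T) (K(a, T) = (a - 773)*(T + (9 - 1*(-1))) = (-773 + a)*(T + (9 + 1)) = (-773 + a)*(T + 10) = (-773 + a)*(10 + T))
1/K((-8 + 3)*13, 348) = 1/(-7730 - 773*348 + 10*((-8 + 3)*13) + 348*((-8 + 3)*13)) = 1/(-7730 - 269004 + 10*(-5*13) + 348*(-5*13)) = 1/(-7730 - 269004 + 10*(-65) + 348*(-65)) = 1/(-7730 - 269004 - 650 - 22620) = 1/(-300004) = -1/300004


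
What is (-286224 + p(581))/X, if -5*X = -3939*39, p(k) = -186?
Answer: -477350/51207 ≈ -9.3220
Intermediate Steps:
X = 153621/5 (X = -(-3939)*39/5 = -⅕*(-153621) = 153621/5 ≈ 30724.)
(-286224 + p(581))/X = (-286224 - 186)/(153621/5) = -286410*5/153621 = -477350/51207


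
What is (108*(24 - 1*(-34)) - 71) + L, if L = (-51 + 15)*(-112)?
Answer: 10225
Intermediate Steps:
L = 4032 (L = -36*(-112) = 4032)
(108*(24 - 1*(-34)) - 71) + L = (108*(24 - 1*(-34)) - 71) + 4032 = (108*(24 + 34) - 71) + 4032 = (108*58 - 71) + 4032 = (6264 - 71) + 4032 = 6193 + 4032 = 10225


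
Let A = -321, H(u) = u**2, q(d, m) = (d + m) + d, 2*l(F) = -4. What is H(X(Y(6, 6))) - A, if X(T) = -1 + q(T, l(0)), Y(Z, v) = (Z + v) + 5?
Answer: 1282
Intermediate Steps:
l(F) = -2 (l(F) = (1/2)*(-4) = -2)
q(d, m) = m + 2*d
Y(Z, v) = 5 + Z + v
X(T) = -3 + 2*T (X(T) = -1 + (-2 + 2*T) = -3 + 2*T)
H(X(Y(6, 6))) - A = (-3 + 2*(5 + 6 + 6))**2 - 1*(-321) = (-3 + 2*17)**2 + 321 = (-3 + 34)**2 + 321 = 31**2 + 321 = 961 + 321 = 1282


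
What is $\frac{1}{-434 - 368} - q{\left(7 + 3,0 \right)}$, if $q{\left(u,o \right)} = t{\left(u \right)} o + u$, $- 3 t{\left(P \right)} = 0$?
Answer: $- \frac{8021}{802} \approx -10.001$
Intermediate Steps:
$t{\left(P \right)} = 0$ ($t{\left(P \right)} = \left(- \frac{1}{3}\right) 0 = 0$)
$q{\left(u,o \right)} = u$ ($q{\left(u,o \right)} = 0 o + u = 0 + u = u$)
$\frac{1}{-434 - 368} - q{\left(7 + 3,0 \right)} = \frac{1}{-434 - 368} - \left(7 + 3\right) = \frac{1}{-802} - 10 = - \frac{1}{802} - 10 = - \frac{8021}{802}$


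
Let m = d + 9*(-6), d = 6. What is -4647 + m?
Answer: -4695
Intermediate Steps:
m = -48 (m = 6 + 9*(-6) = 6 - 54 = -48)
-4647 + m = -4647 - 48 = -4695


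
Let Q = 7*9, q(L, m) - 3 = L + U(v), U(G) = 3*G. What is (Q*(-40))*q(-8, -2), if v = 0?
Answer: 12600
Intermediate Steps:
q(L, m) = 3 + L (q(L, m) = 3 + (L + 3*0) = 3 + (L + 0) = 3 + L)
Q = 63
(Q*(-40))*q(-8, -2) = (63*(-40))*(3 - 8) = -2520*(-5) = 12600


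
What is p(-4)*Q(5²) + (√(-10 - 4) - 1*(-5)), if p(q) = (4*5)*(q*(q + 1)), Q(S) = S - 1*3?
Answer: 5285 + I*√14 ≈ 5285.0 + 3.7417*I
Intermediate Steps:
Q(S) = -3 + S (Q(S) = S - 3 = -3 + S)
p(q) = 20*q*(1 + q) (p(q) = 20*(q*(1 + q)) = 20*q*(1 + q))
p(-4)*Q(5²) + (√(-10 - 4) - 1*(-5)) = (20*(-4)*(1 - 4))*(-3 + 5²) + (√(-10 - 4) - 1*(-5)) = (20*(-4)*(-3))*(-3 + 25) + (√(-14) + 5) = 240*22 + (I*√14 + 5) = 5280 + (5 + I*√14) = 5285 + I*√14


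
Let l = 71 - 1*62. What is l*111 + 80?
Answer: 1079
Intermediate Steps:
l = 9 (l = 71 - 62 = 9)
l*111 + 80 = 9*111 + 80 = 999 + 80 = 1079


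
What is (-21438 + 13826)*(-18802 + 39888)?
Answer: -160506632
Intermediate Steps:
(-21438 + 13826)*(-18802 + 39888) = -7612*21086 = -160506632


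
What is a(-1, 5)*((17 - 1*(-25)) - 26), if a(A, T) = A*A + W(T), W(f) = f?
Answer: 96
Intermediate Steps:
a(A, T) = T + A**2 (a(A, T) = A*A + T = A**2 + T = T + A**2)
a(-1, 5)*((17 - 1*(-25)) - 26) = (5 + (-1)**2)*((17 - 1*(-25)) - 26) = (5 + 1)*((17 + 25) - 26) = 6*(42 - 26) = 6*16 = 96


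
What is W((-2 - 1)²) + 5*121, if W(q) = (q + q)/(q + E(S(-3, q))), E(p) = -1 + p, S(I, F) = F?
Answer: 10303/17 ≈ 606.06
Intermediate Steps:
W(q) = 2*q/(-1 + 2*q) (W(q) = (q + q)/(q + (-1 + q)) = (2*q)/(-1 + 2*q) = 2*q/(-1 + 2*q))
W((-2 - 1)²) + 5*121 = 2*(-2 - 1)²/(-1 + 2*(-2 - 1)²) + 5*121 = 2*(-3)²/(-1 + 2*(-3)²) + 605 = 2*9/(-1 + 2*9) + 605 = 2*9/(-1 + 18) + 605 = 2*9/17 + 605 = 2*9*(1/17) + 605 = 18/17 + 605 = 10303/17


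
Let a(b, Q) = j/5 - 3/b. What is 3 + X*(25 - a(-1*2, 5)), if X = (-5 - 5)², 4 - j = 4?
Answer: 2353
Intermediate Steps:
j = 0 (j = 4 - 1*4 = 4 - 4 = 0)
a(b, Q) = -3/b (a(b, Q) = 0/5 - 3/b = 0*(⅕) - 3/b = 0 - 3/b = -3/b)
X = 100 (X = (-10)² = 100)
3 + X*(25 - a(-1*2, 5)) = 3 + 100*(25 - (-3)/((-1*2))) = 3 + 100*(25 - (-3)/(-2)) = 3 + 100*(25 - (-3)*(-1)/2) = 3 + 100*(25 - 1*3/2) = 3 + 100*(25 - 3/2) = 3 + 100*(47/2) = 3 + 2350 = 2353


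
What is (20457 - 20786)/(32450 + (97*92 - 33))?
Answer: -329/41341 ≈ -0.0079582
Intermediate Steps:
(20457 - 20786)/(32450 + (97*92 - 33)) = -329/(32450 + (8924 - 33)) = -329/(32450 + 8891) = -329/41341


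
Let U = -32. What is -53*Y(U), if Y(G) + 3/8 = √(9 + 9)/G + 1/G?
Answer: 689/32 + 159*√2/32 ≈ 28.558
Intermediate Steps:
Y(G) = -3/8 + 1/G + 3*√2/G (Y(G) = -3/8 + (√(9 + 9)/G + 1/G) = -3/8 + (√18/G + 1/G) = -3/8 + ((3*√2)/G + 1/G) = -3/8 + (3*√2/G + 1/G) = -3/8 + (1/G + 3*√2/G) = -3/8 + 1/G + 3*√2/G)
-53*Y(U) = -53*(8 - 3*(-32) + 24*√2)/(8*(-32)) = -53*(-1)*(8 + 96 + 24*√2)/(8*32) = -53*(-1)*(104 + 24*√2)/(8*32) = -53*(-13/32 - 3*√2/32) = 689/32 + 159*√2/32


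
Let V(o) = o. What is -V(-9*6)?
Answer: 54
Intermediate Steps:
-V(-9*6) = -(-9)*6 = -1*(-54) = 54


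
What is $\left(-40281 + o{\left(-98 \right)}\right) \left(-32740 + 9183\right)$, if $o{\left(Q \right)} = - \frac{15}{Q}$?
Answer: $\frac{92991799311}{98} \approx 9.489 \cdot 10^{8}$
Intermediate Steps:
$\left(-40281 + o{\left(-98 \right)}\right) \left(-32740 + 9183\right) = \left(-40281 - \frac{15}{-98}\right) \left(-32740 + 9183\right) = \left(-40281 - - \frac{15}{98}\right) \left(-23557\right) = \left(-40281 + \frac{15}{98}\right) \left(-23557\right) = \left(- \frac{3947523}{98}\right) \left(-23557\right) = \frac{92991799311}{98}$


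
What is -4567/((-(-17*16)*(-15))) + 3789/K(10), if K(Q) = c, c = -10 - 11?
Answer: -5121071/28560 ≈ -179.31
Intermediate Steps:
c = -21
K(Q) = -21
-4567/((-(-17*16)*(-15))) + 3789/K(10) = -4567/((-(-17*16)*(-15))) + 3789/(-21) = -4567/((-(-272)*(-15))) + 3789*(-1/21) = -4567/((-1*4080)) - 1263/7 = -4567/(-4080) - 1263/7 = -4567*(-1/4080) - 1263/7 = 4567/4080 - 1263/7 = -5121071/28560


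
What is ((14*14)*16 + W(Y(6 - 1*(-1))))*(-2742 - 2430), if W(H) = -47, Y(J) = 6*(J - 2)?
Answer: -15976308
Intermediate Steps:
Y(J) = -12 + 6*J (Y(J) = 6*(-2 + J) = -12 + 6*J)
((14*14)*16 + W(Y(6 - 1*(-1))))*(-2742 - 2430) = ((14*14)*16 - 47)*(-2742 - 2430) = (196*16 - 47)*(-5172) = (3136 - 47)*(-5172) = 3089*(-5172) = -15976308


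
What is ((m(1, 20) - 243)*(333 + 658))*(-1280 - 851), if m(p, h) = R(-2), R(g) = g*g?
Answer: 504725219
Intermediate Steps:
R(g) = g**2
m(p, h) = 4 (m(p, h) = (-2)**2 = 4)
((m(1, 20) - 243)*(333 + 658))*(-1280 - 851) = ((4 - 243)*(333 + 658))*(-1280 - 851) = -239*991*(-2131) = -236849*(-2131) = 504725219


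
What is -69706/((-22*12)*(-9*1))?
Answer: -34853/1188 ≈ -29.338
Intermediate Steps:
-69706/((-22*12)*(-9*1)) = -69706/((-264*(-9))) = -69706/2376 = -69706*1/2376 = -34853/1188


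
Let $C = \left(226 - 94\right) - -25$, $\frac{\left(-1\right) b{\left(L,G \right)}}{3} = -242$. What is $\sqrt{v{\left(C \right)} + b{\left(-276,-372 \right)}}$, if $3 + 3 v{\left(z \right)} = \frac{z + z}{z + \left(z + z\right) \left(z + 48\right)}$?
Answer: $\frac{\sqrt{122467999}}{411} \approx 26.926$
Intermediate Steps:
$b{\left(L,G \right)} = 726$ ($b{\left(L,G \right)} = \left(-3\right) \left(-242\right) = 726$)
$C = 157$ ($C = 132 + 25 = 157$)
$v{\left(z \right)} = -1 + \frac{2 z}{3 \left(z + 2 z \left(48 + z\right)\right)}$ ($v{\left(z \right)} = -1 + \frac{\left(z + z\right) \frac{1}{z + \left(z + z\right) \left(z + 48\right)}}{3} = -1 + \frac{2 z \frac{1}{z + 2 z \left(48 + z\right)}}{3} = -1 + \frac{2 z}{3 \left(z + 2 z \left(48 + z\right)\right)}$)
$\sqrt{v{\left(C \right)} + b{\left(-276,-372 \right)}} = \sqrt{\frac{-289 - 942}{3 \left(97 + 2 \cdot 157\right)} + 726} = \sqrt{\frac{-289 - 942}{3 \left(97 + 314\right)} + 726} = \sqrt{\frac{1}{3} \cdot \frac{1}{411} \left(-1231\right) + 726} = \sqrt{- \frac{1231}{1233} + 726} = \sqrt{\frac{893927}{1233}} = \frac{\sqrt{122467999}}{411}$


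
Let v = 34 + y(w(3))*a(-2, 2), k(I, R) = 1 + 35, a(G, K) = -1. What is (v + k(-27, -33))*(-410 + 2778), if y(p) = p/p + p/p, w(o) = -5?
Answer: 161024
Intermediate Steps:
k(I, R) = 36
y(p) = 2 (y(p) = 1 + 1 = 2)
v = 32 (v = 34 + 2*(-1) = 34 - 2 = 32)
(v + k(-27, -33))*(-410 + 2778) = (32 + 36)*(-410 + 2778) = 68*2368 = 161024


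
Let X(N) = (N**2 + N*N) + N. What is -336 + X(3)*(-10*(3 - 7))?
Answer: 504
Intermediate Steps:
X(N) = N + 2*N**2 (X(N) = (N**2 + N**2) + N = 2*N**2 + N = N + 2*N**2)
-336 + X(3)*(-10*(3 - 7)) = -336 + (3*(1 + 2*3))*(-10*(3 - 7)) = -336 + (3*(1 + 6))*(-10*(-4)) = -336 + (3*7)*40 = -336 + 21*40 = -336 + 840 = 504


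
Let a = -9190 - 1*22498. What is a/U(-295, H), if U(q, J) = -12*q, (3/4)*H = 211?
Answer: -7922/885 ≈ -8.9514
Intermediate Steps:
H = 844/3 (H = (4/3)*211 = 844/3 ≈ 281.33)
a = -31688 (a = -9190 - 22498 = -31688)
a/U(-295, H) = -31688/((-12*(-295))) = -31688/3540 = -31688*1/3540 = -7922/885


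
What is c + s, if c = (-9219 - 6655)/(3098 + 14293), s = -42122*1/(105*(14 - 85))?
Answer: 204734344/43216635 ≈ 4.7374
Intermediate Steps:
s = 42122/7455 (s = -42122/(105*(-71)) = -42122/(-7455) = -42122*(-1/7455) = 42122/7455 ≈ 5.6502)
c = -15874/17391 ≈ -0.91277
c + s = -15874/17391 + 42122/7455 = 204734344/43216635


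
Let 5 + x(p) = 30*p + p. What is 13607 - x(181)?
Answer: 8001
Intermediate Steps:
x(p) = -5 + 31*p (x(p) = -5 + (30*p + p) = -5 + 31*p)
13607 - x(181) = 13607 - (-5 + 31*181) = 13607 - (-5 + 5611) = 13607 - 1*5606 = 13607 - 5606 = 8001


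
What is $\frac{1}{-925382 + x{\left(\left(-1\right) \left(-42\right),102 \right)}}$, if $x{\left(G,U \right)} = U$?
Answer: $- \frac{1}{925280} \approx -1.0808 \cdot 10^{-6}$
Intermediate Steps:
$\frac{1}{-925382 + x{\left(\left(-1\right) \left(-42\right),102 \right)}} = \frac{1}{-925382 + 102} = \frac{1}{-925280} = - \frac{1}{925280}$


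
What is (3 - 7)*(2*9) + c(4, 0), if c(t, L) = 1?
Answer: -71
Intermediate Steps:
(3 - 7)*(2*9) + c(4, 0) = (3 - 7)*(2*9) + 1 = -4*18 + 1 = -72 + 1 = -71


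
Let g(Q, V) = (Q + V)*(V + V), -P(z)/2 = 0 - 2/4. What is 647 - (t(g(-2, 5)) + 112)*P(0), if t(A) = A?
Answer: 505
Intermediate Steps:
P(z) = 1 (P(z) = -2*(0 - 2/4) = -2*(0 - 1*½) = -2*(0 - ½) = -2*(-½) = 1)
g(Q, V) = 2*V*(Q + V) (g(Q, V) = (Q + V)*(2*V) = 2*V*(Q + V))
647 - (t(g(-2, 5)) + 112)*P(0) = 647 - (2*5*(-2 + 5) + 112) = 647 - (2*5*3 + 112) = 647 - (30 + 112) = 647 - 142 = 505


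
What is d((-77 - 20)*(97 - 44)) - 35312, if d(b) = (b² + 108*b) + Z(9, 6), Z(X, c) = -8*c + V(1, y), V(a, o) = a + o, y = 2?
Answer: 25839296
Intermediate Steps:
Z(X, c) = 3 - 8*c (Z(X, c) = -8*c + (1 + 2) = -8*c + 3 = 3 - 8*c)
d(b) = -45 + b² + 108*b (d(b) = (b² + 108*b) + (3 - 8*6) = (b² + 108*b) + (3 - 48) = (b² + 108*b) - 45 = -45 + b² + 108*b)
d((-77 - 20)*(97 - 44)) - 35312 = (-45 + ((-77 - 20)*(97 - 44))² + 108*((-77 - 20)*(97 - 44))) - 35312 = (-45 + (-97*53)² + 108*(-97*53)) - 35312 = (-45 + (-5141)² + 108*(-5141)) - 35312 = (-45 + 26429881 - 555228) - 35312 = 25874608 - 35312 = 25839296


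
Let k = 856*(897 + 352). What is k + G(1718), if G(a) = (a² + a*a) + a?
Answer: 6973910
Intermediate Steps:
G(a) = a + 2*a² (G(a) = (a² + a²) + a = 2*a² + a = a + 2*a²)
k = 1069144 (k = 856*1249 = 1069144)
k + G(1718) = 1069144 + 1718*(1 + 2*1718) = 1069144 + 1718*(1 + 3436) = 1069144 + 1718*3437 = 1069144 + 5904766 = 6973910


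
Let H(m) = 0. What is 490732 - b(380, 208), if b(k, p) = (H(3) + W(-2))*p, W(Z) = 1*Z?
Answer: 491148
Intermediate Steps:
W(Z) = Z
b(k, p) = -2*p (b(k, p) = (0 - 2)*p = -2*p)
490732 - b(380, 208) = 490732 - (-2)*208 = 490732 - 1*(-416) = 490732 + 416 = 491148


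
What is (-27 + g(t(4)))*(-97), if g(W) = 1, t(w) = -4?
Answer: 2522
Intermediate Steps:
(-27 + g(t(4)))*(-97) = (-27 + 1)*(-97) = -26*(-97) = 2522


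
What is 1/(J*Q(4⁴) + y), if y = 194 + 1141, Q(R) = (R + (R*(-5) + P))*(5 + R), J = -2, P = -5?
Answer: 1/538473 ≈ 1.8571e-6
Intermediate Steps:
Q(R) = (-5 - 4*R)*(5 + R) (Q(R) = (R + (R*(-5) - 5))*(5 + R) = (R + (-5*R - 5))*(5 + R) = (R + (-5 - 5*R))*(5 + R) = (-5 - 4*R)*(5 + R))
y = 1335
1/(J*Q(4⁴) + y) = 1/(-2*(-25 - 25*4⁴ - 4*(4⁴)²) + 1335) = 1/(-2*(-25 - 25*256 - 4*256²) + 1335) = 1/(-2*(-25 - 6400 - 4*65536) + 1335) = 1/(-2*(-25 - 6400 - 262144) + 1335) = 1/(-2*(-268569) + 1335) = 1/(537138 + 1335) = 1/538473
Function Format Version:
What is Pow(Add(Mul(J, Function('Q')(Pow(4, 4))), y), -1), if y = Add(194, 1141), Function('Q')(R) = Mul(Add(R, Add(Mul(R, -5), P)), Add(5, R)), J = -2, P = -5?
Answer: Rational(1, 538473) ≈ 1.8571e-6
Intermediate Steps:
Function('Q')(R) = Mul(Add(-5, Mul(-4, R)), Add(5, R)) (Function('Q')(R) = Mul(Add(R, Add(Mul(R, -5), -5)), Add(5, R)) = Mul(Add(R, Add(Mul(-5, R), -5)), Add(5, R)) = Mul(Add(R, Add(-5, Mul(-5, R))), Add(5, R)) = Mul(Add(-5, Mul(-4, R)), Add(5, R)))
y = 1335
Pow(Add(Mul(J, Function('Q')(Pow(4, 4))), y), -1) = Pow(Add(Mul(-2, Add(-25, Mul(-25, Pow(4, 4)), Mul(-4, Pow(Pow(4, 4), 2)))), 1335), -1) = Pow(Add(Mul(-2, Add(-25, Mul(-25, 256), Mul(-4, Pow(256, 2)))), 1335), -1) = Pow(Add(Mul(-2, Add(-25, -6400, Mul(-4, 65536))), 1335), -1) = Pow(Add(Mul(-2, Add(-25, -6400, -262144)), 1335), -1) = Pow(Add(Mul(-2, -268569), 1335), -1) = Pow(Add(537138, 1335), -1) = Pow(538473, -1) = Rational(1, 538473)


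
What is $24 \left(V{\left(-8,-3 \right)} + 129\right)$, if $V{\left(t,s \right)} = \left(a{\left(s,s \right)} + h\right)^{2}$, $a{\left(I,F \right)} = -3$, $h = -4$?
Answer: $4272$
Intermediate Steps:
$V{\left(t,s \right)} = 49$ ($V{\left(t,s \right)} = \left(-3 - 4\right)^{2} = \left(-7\right)^{2} = 49$)
$24 \left(V{\left(-8,-3 \right)} + 129\right) = 24 \left(49 + 129\right) = 24 \cdot 178 = 4272$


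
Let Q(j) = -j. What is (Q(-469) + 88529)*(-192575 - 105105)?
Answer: -26492924640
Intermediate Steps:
(Q(-469) + 88529)*(-192575 - 105105) = (-1*(-469) + 88529)*(-192575 - 105105) = (469 + 88529)*(-297680) = 88998*(-297680) = -26492924640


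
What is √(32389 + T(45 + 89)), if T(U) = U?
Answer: √32523 ≈ 180.34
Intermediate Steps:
√(32389 + T(45 + 89)) = √(32389 + (45 + 89)) = √(32389 + 134) = √32523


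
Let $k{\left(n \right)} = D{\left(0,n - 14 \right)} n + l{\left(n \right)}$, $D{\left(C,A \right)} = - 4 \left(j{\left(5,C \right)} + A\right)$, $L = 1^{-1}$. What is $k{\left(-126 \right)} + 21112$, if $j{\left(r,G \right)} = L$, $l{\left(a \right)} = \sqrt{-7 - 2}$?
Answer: $-48944 + 3 i \approx -48944.0 + 3.0 i$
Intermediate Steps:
$L = 1$
$l{\left(a \right)} = 3 i$ ($l{\left(a \right)} = \sqrt{-9} = 3 i$)
$j{\left(r,G \right)} = 1$
$D{\left(C,A \right)} = -4 - 4 A$ ($D{\left(C,A \right)} = - 4 \left(1 + A\right) = -4 - 4 A$)
$k{\left(n \right)} = 3 i + n \left(52 - 4 n\right)$ ($k{\left(n \right)} = \left(-4 - 4 \left(n - 14\right)\right) n + 3 i = \left(-4 - 4 \left(-14 + n\right)\right) n + 3 i = \left(-4 - \left(-56 + 4 n\right)\right) n + 3 i = \left(52 - 4 n\right) n + 3 i = n \left(52 - 4 n\right) + 3 i = 3 i + n \left(52 - 4 n\right)$)
$k{\left(-126 \right)} + 21112 = \left(3 i - - 504 \left(-13 - 126\right)\right) + 21112 = \left(3 i - \left(-504\right) \left(-139\right)\right) + 21112 = \left(3 i - 70056\right) + 21112 = \left(-70056 + 3 i\right) + 21112 = -48944 + 3 i$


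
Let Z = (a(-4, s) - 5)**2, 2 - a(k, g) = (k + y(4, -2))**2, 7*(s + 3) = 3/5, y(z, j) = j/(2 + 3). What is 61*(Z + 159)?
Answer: 25123216/625 ≈ 40197.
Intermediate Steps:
y(z, j) = j/5
s = -102/35 (s = -3 + (3/5)/7 = -3 + (3*(1/5))/7 = -3 + (1/7)*(3/5) = -3 + 3/35 = -102/35 ≈ -2.9143)
a(k, g) = 2 - (-2/5 + k)**2 (a(k, g) = 2 - (k + (1/5)*(-2))**2 = 2 - (k - 2/5)**2 = 2 - (-2/5 + k)**2)
Z = 312481/625 (Z = ((2 - (-2 + 5*(-4))**2/25) - 5)**2 = ((2 - (-2 - 20)**2/25) - 5)**2 = ((2 - 1/25*(-22)**2) - 5)**2 = ((2 - 1/25*484) - 5)**2 = ((2 - 484/25) - 5)**2 = (-434/25 - 5)**2 = (-559/25)**2 = 312481/625 ≈ 499.97)
61*(Z + 159) = 61*(312481/625 + 159) = 61*(411856/625) = 25123216/625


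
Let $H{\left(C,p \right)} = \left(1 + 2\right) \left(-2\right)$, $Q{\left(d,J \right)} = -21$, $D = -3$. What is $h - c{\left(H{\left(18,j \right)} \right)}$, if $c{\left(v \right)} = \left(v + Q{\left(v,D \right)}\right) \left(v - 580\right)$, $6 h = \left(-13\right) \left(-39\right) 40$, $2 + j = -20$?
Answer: $-12442$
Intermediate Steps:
$j = -22$ ($j = -2 - 20 = -22$)
$H{\left(C,p \right)} = -6$ ($H{\left(C,p \right)} = 3 \left(-2\right) = -6$)
$h = 3380$ ($h = \frac{\left(-13\right) \left(-39\right) 40}{6} = \frac{507 \cdot 40}{6} = \frac{1}{6} \cdot 20280 = 3380$)
$c{\left(v \right)} = \left(-580 + v\right) \left(-21 + v\right)$ ($c{\left(v \right)} = \left(v - 21\right) \left(v - 580\right) = \left(-21 + v\right) \left(-580 + v\right) = \left(-580 + v\right) \left(-21 + v\right)$)
$h - c{\left(H{\left(18,j \right)} \right)} = 3380 - \left(12180 + \left(-6\right)^{2} - -3606\right) = 3380 - \left(12180 + 36 + 3606\right) = 3380 - 15822 = -12442$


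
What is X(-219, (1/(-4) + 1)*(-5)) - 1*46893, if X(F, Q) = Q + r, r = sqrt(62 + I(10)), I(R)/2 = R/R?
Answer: -187555/4 ≈ -46889.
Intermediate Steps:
I(R) = 2 (I(R) = 2*(R/R) = 2*1 = 2)
r = 8 (r = sqrt(62 + 2) = sqrt(64) = 8)
X(F, Q) = 8 + Q (X(F, Q) = Q + 8 = 8 + Q)
X(-219, (1/(-4) + 1)*(-5)) - 1*46893 = (8 + (1/(-4) + 1)*(-5)) - 1*46893 = (8 + (-1/4 + 1)*(-5)) - 46893 = (8 + (3/4)*(-5)) - 46893 = (8 - 15/4) - 46893 = 17/4 - 46893 = -187555/4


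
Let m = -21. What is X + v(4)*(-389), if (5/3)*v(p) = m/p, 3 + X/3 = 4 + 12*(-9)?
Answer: 18087/20 ≈ 904.35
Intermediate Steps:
X = -321 (X = -9 + 3*(4 + 12*(-9)) = -9 + 3*(4 - 108) = -9 + 3*(-104) = -9 - 312 = -321)
v(p) = -63/(5*p) (v(p) = 3*(-21/p)/5 = -63/(5*p))
X + v(4)*(-389) = -321 - 63/5/4*(-389) = -321 - 63/5*¼*(-389) = -321 - 63/20*(-389) = -321 + 24507/20 = 18087/20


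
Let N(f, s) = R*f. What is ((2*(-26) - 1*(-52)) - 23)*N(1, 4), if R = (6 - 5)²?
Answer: -23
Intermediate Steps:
R = 1 (R = 1² = 1)
N(f, s) = f (N(f, s) = 1*f = f)
((2*(-26) - 1*(-52)) - 23)*N(1, 4) = ((2*(-26) - 1*(-52)) - 23)*1 = ((-52 + 52) - 23)*1 = (0 - 23)*1 = -23*1 = -23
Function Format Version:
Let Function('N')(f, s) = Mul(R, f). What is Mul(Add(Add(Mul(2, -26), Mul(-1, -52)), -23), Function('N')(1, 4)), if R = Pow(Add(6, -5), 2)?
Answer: -23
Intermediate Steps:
R = 1 (R = Pow(1, 2) = 1)
Function('N')(f, s) = f (Function('N')(f, s) = Mul(1, f) = f)
Mul(Add(Add(Mul(2, -26), Mul(-1, -52)), -23), Function('N')(1, 4)) = Mul(Add(Add(Mul(2, -26), Mul(-1, -52)), -23), 1) = Mul(Add(Add(-52, 52), -23), 1) = Mul(Add(0, -23), 1) = Mul(-23, 1) = -23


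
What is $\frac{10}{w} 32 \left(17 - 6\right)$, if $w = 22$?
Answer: $160$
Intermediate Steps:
$\frac{10}{w} 32 \left(17 - 6\right) = \frac{10}{22} \cdot 32 \left(17 - 6\right) = 10 \cdot \frac{1}{22} \cdot 32 \left(17 - 6\right) = \frac{5}{11} \cdot 32 \cdot 11 = \frac{160}{11} \cdot 11 = 160$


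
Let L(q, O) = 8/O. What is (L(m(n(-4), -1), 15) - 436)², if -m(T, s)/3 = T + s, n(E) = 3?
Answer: 42667024/225 ≈ 1.8963e+5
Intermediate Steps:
m(T, s) = -3*T - 3*s (m(T, s) = -3*(T + s) = -3*T - 3*s)
(L(m(n(-4), -1), 15) - 436)² = (8/15 - 436)² = (-6532/15)² = 42667024/225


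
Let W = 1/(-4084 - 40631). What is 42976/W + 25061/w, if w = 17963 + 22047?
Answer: -76886090293339/40010 ≈ -1.9217e+9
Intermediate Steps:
W = -1/44715 (W = 1/(-44715) = -1/44715 ≈ -2.2364e-5)
w = 40010
42976/W + 25061/w = 42976/(-1/44715) + 25061/40010 = 42976*(-44715) + 25061*(1/40010) = -1921671840 + 25061/40010 = -76886090293339/40010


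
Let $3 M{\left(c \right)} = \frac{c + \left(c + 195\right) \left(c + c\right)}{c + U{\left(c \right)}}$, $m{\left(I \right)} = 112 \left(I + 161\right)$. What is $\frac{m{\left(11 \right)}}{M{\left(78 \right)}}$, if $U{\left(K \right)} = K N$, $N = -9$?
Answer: $- \frac{462336}{547} \approx -845.22$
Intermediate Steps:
$m{\left(I \right)} = 18032 + 112 I$ ($m{\left(I \right)} = 112 \left(161 + I\right) = 18032 + 112 I$)
$U{\left(K \right)} = - 9 K$ ($U{\left(K \right)} = K \left(-9\right) = - 9 K$)
$M{\left(c \right)} = - \frac{c + 2 c \left(195 + c\right)}{24 c}$ ($M{\left(c \right)} = \frac{\left(c + \left(c + 195\right) \left(c + c\right)\right) \frac{1}{c - 9 c}}{3} = \frac{\left(c + \left(195 + c\right) 2 c\right) \frac{1}{\left(-8\right) c}}{3} = \frac{\left(c + 2 c \left(195 + c\right)\right) \left(- \frac{1}{8 c}\right)}{3} = \frac{\left(- \frac{1}{8}\right) \frac{1}{c} \left(c + 2 c \left(195 + c\right)\right)}{3} = - \frac{c + 2 c \left(195 + c\right)}{24 c}$)
$\frac{m{\left(11 \right)}}{M{\left(78 \right)}} = \frac{18032 + 112 \cdot 11}{- \frac{391}{24} - \frac{13}{2}} = \frac{18032 + 1232}{- \frac{391}{24} - \frac{13}{2}} = \frac{19264}{- \frac{547}{24}} = 19264 \left(- \frac{24}{547}\right) = - \frac{462336}{547}$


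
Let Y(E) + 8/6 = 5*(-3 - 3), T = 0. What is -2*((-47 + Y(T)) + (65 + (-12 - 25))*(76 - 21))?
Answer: -8770/3 ≈ -2923.3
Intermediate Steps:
Y(E) = -94/3 (Y(E) = -4/3 + 5*(-3 - 3) = -4/3 + 5*(-6) = -4/3 - 30 = -94/3)
-2*((-47 + Y(T)) + (65 + (-12 - 25))*(76 - 21)) = -2*((-47 - 94/3) + (65 + (-12 - 25))*(76 - 21)) = -2*(-235/3 + (65 - 37)*55) = -2*(-235/3 + 28*55) = -2*(-235/3 + 1540) = -2*4385/3 = -8770/3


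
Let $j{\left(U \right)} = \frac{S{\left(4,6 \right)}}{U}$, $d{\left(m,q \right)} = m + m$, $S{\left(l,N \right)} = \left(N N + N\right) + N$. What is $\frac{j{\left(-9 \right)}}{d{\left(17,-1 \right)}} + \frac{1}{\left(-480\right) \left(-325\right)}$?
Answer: $- \frac{138661}{884000} \approx -0.15686$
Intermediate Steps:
$S{\left(l,N \right)} = N^{2} + 2 N$ ($S{\left(l,N \right)} = \left(N^{2} + N\right) + N = \left(N + N^{2}\right) + N = N^{2} + 2 N$)
$d{\left(m,q \right)} = 2 m$
$j{\left(U \right)} = \frac{48}{U}$ ($j{\left(U \right)} = \frac{6 \left(2 + 6\right)}{U} = \frac{6 \cdot 8}{U} = \frac{48}{U}$)
$\frac{j{\left(-9 \right)}}{d{\left(17,-1 \right)}} + \frac{1}{\left(-480\right) \left(-325\right)} = \frac{48 \frac{1}{-9}}{2 \cdot 17} + \frac{1}{\left(-480\right) \left(-325\right)} = \frac{48 \left(- \frac{1}{9}\right)}{34} - - \frac{1}{156000} = \left(- \frac{16}{3}\right) \frac{1}{34} + \frac{1}{156000} = - \frac{8}{51} + \frac{1}{156000} = - \frac{138661}{884000}$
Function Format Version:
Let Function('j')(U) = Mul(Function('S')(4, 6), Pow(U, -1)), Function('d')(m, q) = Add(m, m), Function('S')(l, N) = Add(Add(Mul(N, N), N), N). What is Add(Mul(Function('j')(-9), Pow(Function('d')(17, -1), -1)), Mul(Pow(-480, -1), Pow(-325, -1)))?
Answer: Rational(-138661, 884000) ≈ -0.15686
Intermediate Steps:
Function('S')(l, N) = Add(Pow(N, 2), Mul(2, N)) (Function('S')(l, N) = Add(Add(Pow(N, 2), N), N) = Add(Add(N, Pow(N, 2)), N) = Add(Pow(N, 2), Mul(2, N)))
Function('d')(m, q) = Mul(2, m)
Function('j')(U) = Mul(48, Pow(U, -1)) (Function('j')(U) = Mul(Mul(6, Add(2, 6)), Pow(U, -1)) = Mul(Mul(6, 8), Pow(U, -1)) = Mul(48, Pow(U, -1)))
Add(Mul(Function('j')(-9), Pow(Function('d')(17, -1), -1)), Mul(Pow(-480, -1), Pow(-325, -1))) = Add(Mul(Mul(48, Pow(-9, -1)), Pow(Mul(2, 17), -1)), Mul(Pow(-480, -1), Pow(-325, -1))) = Add(Mul(Mul(48, Rational(-1, 9)), Pow(34, -1)), Mul(Rational(-1, 480), Rational(-1, 325))) = Add(Mul(Rational(-16, 3), Rational(1, 34)), Rational(1, 156000)) = Add(Rational(-8, 51), Rational(1, 156000)) = Rational(-138661, 884000)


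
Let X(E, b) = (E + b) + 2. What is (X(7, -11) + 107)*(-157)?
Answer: -16485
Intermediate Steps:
X(E, b) = 2 + E + b
(X(7, -11) + 107)*(-157) = ((2 + 7 - 11) + 107)*(-157) = (-2 + 107)*(-157) = 105*(-157) = -16485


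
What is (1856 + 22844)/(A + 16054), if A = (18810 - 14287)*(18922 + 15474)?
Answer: 12350/77794581 ≈ 0.00015875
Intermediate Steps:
A = 155573108 (A = 4523*34396 = 155573108)
(1856 + 22844)/(A + 16054) = (1856 + 22844)/(155573108 + 16054) = 24700/155589162 = 24700*(1/155589162) = 12350/77794581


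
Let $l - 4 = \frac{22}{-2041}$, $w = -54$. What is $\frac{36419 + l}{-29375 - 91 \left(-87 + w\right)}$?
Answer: $- \frac{74339321}{33766304} \approx -2.2016$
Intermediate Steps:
$l = \frac{8142}{2041}$ ($l = 4 + \frac{22}{-2041} = 4 + 22 \left(- \frac{1}{2041}\right) = 4 - \frac{22}{2041} = \frac{8142}{2041} \approx 3.9892$)
$\frac{36419 + l}{-29375 - 91 \left(-87 + w\right)} = \frac{36419 + \frac{8142}{2041}}{-29375 - 91 \left(-87 - 54\right)} = \frac{74339321}{2041 \left(-29375 - -12831\right)} = \frac{74339321}{2041 \left(-29375 + 12831\right)} = \frac{74339321}{2041 \left(-16544\right)} = \frac{74339321}{2041} \left(- \frac{1}{16544}\right) = - \frac{74339321}{33766304}$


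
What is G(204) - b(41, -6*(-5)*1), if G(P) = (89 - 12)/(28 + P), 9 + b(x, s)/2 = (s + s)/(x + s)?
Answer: 274123/16472 ≈ 16.642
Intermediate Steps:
b(x, s) = -18 + 4*s/(s + x) (b(x, s) = -18 + 2*((s + s)/(x + s)) = -18 + 2*((2*s)/(s + x)) = -18 + 2*(2*s/(s + x)) = -18 + 4*s/(s + x))
G(P) = 77/(28 + P)
G(204) - b(41, -6*(-5)*1) = 77/(28 + 204) - 2*(-9*41 - 7*(-6*(-5)))/(-6*(-5)*1 + 41) = 77/232 - 2*(-369 - 210)/(30*1 + 41) = 77*(1/232) - 2*(-369 - 7*30)/(30 + 41) = 77/232 - 2*(-369 - 210)/71 = 77/232 - 2*(-579)/71 = 77/232 - 1*(-1158/71) = 77/232 + 1158/71 = 274123/16472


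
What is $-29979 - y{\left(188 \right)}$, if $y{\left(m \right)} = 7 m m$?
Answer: $-277387$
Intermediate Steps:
$y{\left(m \right)} = 7 m^{2}$
$-29979 - y{\left(188 \right)} = -29979 - 7 \cdot 188^{2} = -29979 - 7 \cdot 35344 = -29979 - 247408 = -277387$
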